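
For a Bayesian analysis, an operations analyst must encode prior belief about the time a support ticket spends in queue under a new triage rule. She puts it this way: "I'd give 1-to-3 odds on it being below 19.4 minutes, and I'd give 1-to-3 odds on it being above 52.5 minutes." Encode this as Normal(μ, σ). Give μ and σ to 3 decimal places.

μ = 35.950, σ = 24.537

The p-quantile of Normal(μ,σ) is μ + z_p·σ, with z_{0.25} = -0.6745 and z_{0.75} = 0.6745.
Eliminate σ: μ = (z₂·x₁ − z₁·x₂)/(z₂ − z₁) = (0.6745·19.4 − (-0.6745)·52.5)/1.349 = 35.950.
Then σ = (x₂ − x₁)/(z₂ − z₁) = (52.5 − 19.4)/1.349 = 24.537.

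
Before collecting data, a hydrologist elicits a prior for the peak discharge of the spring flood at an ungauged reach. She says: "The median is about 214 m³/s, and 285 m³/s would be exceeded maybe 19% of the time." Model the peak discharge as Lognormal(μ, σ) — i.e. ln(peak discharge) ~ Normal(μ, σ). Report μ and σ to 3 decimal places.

μ ≈ 5.366, σ ≈ 0.326

If T ~ Lognormal(μ,σ) then ln T ~ Normal(μ,σ), so the p-quantile of ln T is μ + z_p·σ.
ln(214) = 5.366 and ln(285) = 5.652; z_{0.5} = 0, z_{0.81} = 0.8779.
σ = (5.652 − 5.366)/(0.8779 − (0)) = 0.326.
μ = 5.366 − (0)·0.326 = 5.366.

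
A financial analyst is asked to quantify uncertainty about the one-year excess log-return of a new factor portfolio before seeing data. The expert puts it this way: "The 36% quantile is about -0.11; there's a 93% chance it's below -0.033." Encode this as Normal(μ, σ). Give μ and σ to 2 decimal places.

The p-quantile of Normal(μ,σ) is μ + z_p·σ, with z_{0.36} = -0.3585 and z_{0.93} = 1.476.
Eliminate σ: μ = (z₂·x₁ − z₁·x₂)/(z₂ − z₁) = (1.476·-0.11 − (-0.3585)·-0.033)/1.834 = -0.09.
Then σ = (x₂ − x₁)/(z₂ − z₁) = (-0.033 − -0.11)/1.834 = 0.04.

μ = -0.09, σ = 0.04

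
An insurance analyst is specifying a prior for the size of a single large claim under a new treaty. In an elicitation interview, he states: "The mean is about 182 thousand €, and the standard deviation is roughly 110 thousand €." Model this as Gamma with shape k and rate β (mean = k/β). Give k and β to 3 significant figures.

k ≈ 2.74, β ≈ 0.015

For Gamma(k, rate β): mean = k/β, variance = k/β², so CV = 1/√k.
CV = SD/mean = 110/182 = 0.6044, hence k = 1/CV² = 2.74.
Then β = k/mean = 2.74/182 = 0.015.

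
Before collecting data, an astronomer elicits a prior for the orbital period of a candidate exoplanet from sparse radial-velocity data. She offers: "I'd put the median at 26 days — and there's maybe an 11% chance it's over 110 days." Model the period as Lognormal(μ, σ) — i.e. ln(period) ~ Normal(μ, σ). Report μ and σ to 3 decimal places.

μ ≈ 3.258, σ ≈ 1.176

If T ~ Lognormal(μ,σ) then ln T ~ Normal(μ,σ), so the p-quantile of ln T is μ + z_p·σ.
ln(26) = 3.258 and ln(110) = 4.7; z_{0.5} = 0, z_{0.89} = 1.227.
σ = (4.7 − 3.258)/(1.227 − (0)) = 1.176.
μ = 3.258 − (0)·1.176 = 3.258.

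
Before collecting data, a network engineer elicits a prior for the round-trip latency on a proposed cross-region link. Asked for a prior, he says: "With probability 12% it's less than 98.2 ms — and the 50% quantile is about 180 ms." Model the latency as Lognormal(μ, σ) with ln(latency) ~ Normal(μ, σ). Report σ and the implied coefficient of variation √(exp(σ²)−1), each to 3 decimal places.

If T ~ Lognormal(μ,σ) then ln T ~ Normal(μ,σ), so the p-quantile of ln T is μ + z_p·σ.
ln(98.2) = 4.587 and ln(180) = 5.193; z_{0.12} = -1.175, z_{0.5} = 0.
σ = (5.193 − 4.587)/(0 − (-1.175)) = 0.516.
μ = 4.587 − (-1.175)·0.516 = 5.193.
CV = √(exp(σ²)−1) = √(exp(0.2660)−1) = 0.552.

σ ≈ 0.516, CV ≈ 0.552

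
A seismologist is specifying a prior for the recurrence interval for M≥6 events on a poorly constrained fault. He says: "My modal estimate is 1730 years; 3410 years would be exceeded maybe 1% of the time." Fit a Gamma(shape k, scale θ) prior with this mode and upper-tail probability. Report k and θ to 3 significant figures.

Gamma(k,θ) with k>1 has mode (k−1)θ, so θ = 1730/(k−1).
Need P(X < 3410) = 0.99 with θ tied to k this way. Start at k = 2, θ = 1730: P(X<3410) ≈ 0.586.
Too low — raise k to concentrate. Iterating converges to k ≈ 11.7.
Then θ = 1730/(11.7−1) ≈ 162.

k ≈ 11.7, θ ≈ 162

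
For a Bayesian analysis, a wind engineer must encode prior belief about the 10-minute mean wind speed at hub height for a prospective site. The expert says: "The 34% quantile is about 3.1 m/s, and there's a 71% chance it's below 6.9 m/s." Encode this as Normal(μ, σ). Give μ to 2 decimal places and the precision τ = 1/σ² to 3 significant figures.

The p-quantile of Normal(μ,σ) is μ + z_p·σ, with z_{0.34} = -0.4125 and z_{0.71} = 0.5534.
Eliminate σ: μ = (z₂·x₁ − z₁·x₂)/(z₂ − z₁) = (0.5534·3.1 − (-0.4125)·6.9)/0.9658 = 4.72.
Then σ = (x₂ − x₁)/(z₂ − z₁) = (6.9 − 3.1)/0.9658 = 3.93.
Precision τ = 1/σ² = 1/3.934² = 0.0646.

μ = 4.72, τ = 0.0646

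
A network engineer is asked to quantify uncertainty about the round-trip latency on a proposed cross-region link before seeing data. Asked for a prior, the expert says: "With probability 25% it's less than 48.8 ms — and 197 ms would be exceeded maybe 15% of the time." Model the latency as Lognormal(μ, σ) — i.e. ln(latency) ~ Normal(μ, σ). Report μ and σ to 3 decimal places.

If T ~ Lognormal(μ,σ) then ln T ~ Normal(μ,σ), so the p-quantile of ln T is μ + z_p·σ.
ln(48.8) = 3.888 and ln(197) = 5.283; z_{0.25} = -0.6745, z_{0.85} = 1.036.
σ = (5.283 − 3.888)/(1.036 − (-0.6745)) = 0.816.
μ = 3.888 − (-0.6745)·0.816 = 4.438.

μ ≈ 4.438, σ ≈ 0.816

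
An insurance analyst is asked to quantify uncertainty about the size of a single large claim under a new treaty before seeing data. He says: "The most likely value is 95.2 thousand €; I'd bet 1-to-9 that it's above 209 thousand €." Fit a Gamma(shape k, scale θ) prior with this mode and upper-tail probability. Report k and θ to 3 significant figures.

Gamma(k,θ) with k>1 has mode (k−1)θ, so θ = 95.2/(k−1).
Need P(X < 209) = 0.9 with θ tied to k this way. Start at k = 2, θ = 95.2: P(X<209) ≈ 0.644.
Too low — raise k to concentrate. Iterating converges to k ≈ 4.11.
Then θ = 95.2/(4.11−1) ≈ 30.6.

k ≈ 4.11, θ ≈ 30.6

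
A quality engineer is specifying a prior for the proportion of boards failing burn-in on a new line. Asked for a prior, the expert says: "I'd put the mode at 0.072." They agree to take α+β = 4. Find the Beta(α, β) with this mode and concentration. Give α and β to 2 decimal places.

α = 1.14, β = 2.86

For α,β > 1 the Beta mode is (α−1)/(α+β−2). With α+β = 4, the mode is (α−1)/2.
Set (α−1)/2 = 0.072 → α = 1 + 0.072·2 = 1.14.
β = 4 − α = 2.86.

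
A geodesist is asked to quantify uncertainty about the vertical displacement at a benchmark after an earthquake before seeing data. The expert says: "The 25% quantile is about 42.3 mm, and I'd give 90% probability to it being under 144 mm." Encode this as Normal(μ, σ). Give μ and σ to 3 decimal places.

μ = 77.369, σ = 51.993

For Normal(μ,σ), the p-quantile is μ + z_p·σ. Here z_{0.25} = -0.6745, z_{0.9} = 1.282.
So 42.3 = μ − 0.6745σ and 144 = μ + 1.282σ.
Subtracting: σ = (144 − 42.3)/(1.282 − (-0.6745)) = 51.993.
Then μ = 42.3 − (-0.6745)·51.993 = 77.369.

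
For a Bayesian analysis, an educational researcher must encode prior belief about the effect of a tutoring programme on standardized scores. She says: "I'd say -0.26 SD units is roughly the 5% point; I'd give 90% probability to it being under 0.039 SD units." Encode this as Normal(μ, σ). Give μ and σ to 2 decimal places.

μ = -0.09, σ = 0.10

For Normal(μ,σ), the p-quantile is μ + z_p·σ. Here z_{0.05} = -1.645, z_{0.9} = 1.282.
So -0.26 = μ − 1.645σ and 0.039 = μ + 1.282σ.
Subtracting: σ = (0.039 − -0.26)/(1.282 − (-1.645)) = 0.10.
Then μ = -0.26 − (-1.645)·0.10 = -0.09.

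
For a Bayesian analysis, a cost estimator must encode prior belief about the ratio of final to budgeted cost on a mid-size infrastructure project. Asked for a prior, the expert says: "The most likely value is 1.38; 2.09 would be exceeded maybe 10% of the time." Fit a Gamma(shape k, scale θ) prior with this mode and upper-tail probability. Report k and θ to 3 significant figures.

k ≈ 11.8, θ ≈ 0.128

Gamma(k,θ) with k>1 has mode (k−1)θ, so θ = 1.38/(k−1).
Need P(X < 2.09) = 0.9 with θ tied to k this way. Start at k = 2, θ = 1.38: P(X<2.09) ≈ 0.447.
Too low — raise k to concentrate. Iterating converges to k ≈ 11.8.
Then θ = 1.38/(11.8−1) ≈ 0.128.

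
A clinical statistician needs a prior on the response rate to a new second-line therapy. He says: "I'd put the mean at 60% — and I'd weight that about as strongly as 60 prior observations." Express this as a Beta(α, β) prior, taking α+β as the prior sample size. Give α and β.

Under the effective-sample-size interpretation, Beta(α, β) has prior mean α/(α+β) and prior sample size α+β.
So α+β = 60 and α/(α+β) = 0.6, giving α = 0.6·60 = 36 and β = 60 − 36 = 24.

α = 36, β = 24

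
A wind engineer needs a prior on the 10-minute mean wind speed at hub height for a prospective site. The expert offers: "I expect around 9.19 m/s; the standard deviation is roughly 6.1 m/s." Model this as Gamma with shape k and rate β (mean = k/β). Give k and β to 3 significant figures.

k ≈ 2.27, β ≈ 0.247

For Gamma(k, rate β): mean = k/β, variance = k/β², so CV = 1/√k.
CV = SD/mean = 6.1/9.19 = 0.6638, hence k = 1/CV² = 2.27.
Then β = k/mean = 2.27/9.19 = 0.247.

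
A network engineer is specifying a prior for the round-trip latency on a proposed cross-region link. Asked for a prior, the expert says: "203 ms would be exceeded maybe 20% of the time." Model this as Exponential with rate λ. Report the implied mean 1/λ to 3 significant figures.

mean ≈ 126 ms

P(T > 203.0) = e^(−λ·203.0) = 0.2, so λ = −ln(0.2)/203.0 = 0.00793.
Mean = 1/λ = 126 ms.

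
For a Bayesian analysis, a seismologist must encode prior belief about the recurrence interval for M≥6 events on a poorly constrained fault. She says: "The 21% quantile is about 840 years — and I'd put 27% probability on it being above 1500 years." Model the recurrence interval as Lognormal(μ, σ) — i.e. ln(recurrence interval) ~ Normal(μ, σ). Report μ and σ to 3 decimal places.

If T ~ Lognormal(μ,σ) then ln T ~ Normal(μ,σ), so the p-quantile of ln T is μ + z_p·σ.
ln(840) = 6.733 and ln(1500) = 7.313; z_{0.21} = -0.8064, z_{0.73} = 0.6128.
σ = (7.313 − 6.733)/(0.6128 − (-0.8064)) = 0.409.
μ = 6.733 − (-0.8064)·0.409 = 7.063.

μ ≈ 7.063, σ ≈ 0.409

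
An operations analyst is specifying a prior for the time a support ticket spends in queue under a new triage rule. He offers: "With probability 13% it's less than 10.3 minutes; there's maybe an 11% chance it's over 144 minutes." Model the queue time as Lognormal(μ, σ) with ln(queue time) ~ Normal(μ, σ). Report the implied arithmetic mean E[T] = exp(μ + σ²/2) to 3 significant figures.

If T ~ Lognormal(μ,σ) then ln T ~ Normal(μ,σ), so the p-quantile of ln T is μ + z_p·σ.
ln(10.3) = 2.332 and ln(144) = 4.97; z_{0.13} = -1.126, z_{0.89} = 1.227.
σ = (4.97 − 2.332)/(1.227 − (-1.126)) = 1.121.
μ = 2.332 − (-1.126)·1.121 = 3.595.
E[T] = exp(μ + σ²/2) = exp(3.595 + 0.6283) = 68.3 minutes.

E[T] ≈ 68.3 minutes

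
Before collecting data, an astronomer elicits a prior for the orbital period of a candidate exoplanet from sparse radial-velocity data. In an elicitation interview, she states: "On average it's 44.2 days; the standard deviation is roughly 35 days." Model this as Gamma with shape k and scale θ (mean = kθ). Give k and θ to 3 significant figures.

k ≈ 1.59, θ ≈ 27.7

For Gamma(k, scale θ): mean = kθ, variance = kθ², so CV = 1/√k.
CV = SD/mean = 35/44.2 = 0.7919, hence k = 1/CV² = 1.59.
Then θ = mean/k = 44.2/1.59 = 27.7.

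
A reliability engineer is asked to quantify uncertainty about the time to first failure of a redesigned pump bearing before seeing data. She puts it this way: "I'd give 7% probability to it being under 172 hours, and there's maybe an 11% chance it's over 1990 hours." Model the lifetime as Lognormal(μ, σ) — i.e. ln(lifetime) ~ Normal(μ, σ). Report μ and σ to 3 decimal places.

μ ≈ 6.485, σ ≈ 0.906

If T ~ Lognormal(μ,σ) then ln T ~ Normal(μ,σ), so the p-quantile of ln T is μ + z_p·σ.
ln(172) = 5.147 and ln(1990) = 7.596; z_{0.07} = -1.476, z_{0.89} = 1.227.
σ = (7.596 − 5.147)/(1.227 − (-1.476)) = 0.906.
μ = 5.147 − (-1.476)·0.906 = 6.485.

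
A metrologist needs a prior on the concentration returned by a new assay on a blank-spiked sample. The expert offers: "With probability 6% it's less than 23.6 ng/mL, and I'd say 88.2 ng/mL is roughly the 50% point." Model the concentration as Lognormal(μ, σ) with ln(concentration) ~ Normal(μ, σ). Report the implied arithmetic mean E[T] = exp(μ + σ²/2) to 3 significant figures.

E[T] ≈ 126 ng/mL

If T ~ Lognormal(μ,σ) then ln T ~ Normal(μ,σ), so the p-quantile of ln T is μ + z_p·σ.
ln(23.6) = 3.161 and ln(88.2) = 4.48; z_{0.06} = -1.555, z_{0.5} = 0.
σ = (4.48 − 3.161)/(0 − (-1.555)) = 0.848.
μ = 3.161 − (-1.555)·0.848 = 4.480.
E[T] = exp(μ + σ²/2) = exp(4.480 + 0.3595) = 126 ng/mL.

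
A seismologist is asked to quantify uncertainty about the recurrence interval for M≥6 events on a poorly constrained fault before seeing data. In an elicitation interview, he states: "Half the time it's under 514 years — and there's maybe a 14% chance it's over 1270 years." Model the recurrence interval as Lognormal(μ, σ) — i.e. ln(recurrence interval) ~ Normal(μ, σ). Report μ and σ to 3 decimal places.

μ ≈ 6.242, σ ≈ 0.837

If T ~ Lognormal(μ,σ) then ln T ~ Normal(μ,σ), so the p-quantile of ln T is μ + z_p·σ.
ln(514) = 6.242 and ln(1270) = 7.147; z_{0.5} = 0, z_{0.86} = 1.08.
σ = (7.147 − 6.242)/(1.08 − (0)) = 0.837.
μ = 6.242 − (0)·0.837 = 6.242.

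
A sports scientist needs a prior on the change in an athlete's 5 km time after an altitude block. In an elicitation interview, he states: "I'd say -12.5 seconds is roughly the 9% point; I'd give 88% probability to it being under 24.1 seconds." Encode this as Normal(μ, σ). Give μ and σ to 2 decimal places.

The p-quantile of Normal(μ,σ) is μ + z_p·σ, with z_{0.09} = -1.341 and z_{0.88} = 1.175.
Eliminate σ: μ = (z₂·x₁ − z₁·x₂)/(z₂ − z₁) = (1.175·-12.5 − (-1.341)·24.1)/2.516 = 7.01.
Then σ = (x₂ − x₁)/(z₂ − z₁) = (24.1 − -12.5)/2.516 = 14.55.

μ = 7.01, σ = 14.55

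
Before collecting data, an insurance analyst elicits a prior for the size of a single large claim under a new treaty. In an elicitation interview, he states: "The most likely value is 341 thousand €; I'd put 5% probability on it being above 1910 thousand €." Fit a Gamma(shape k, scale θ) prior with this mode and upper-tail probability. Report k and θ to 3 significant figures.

Gamma(k,θ) with k>1 has mode (k−1)θ, so θ = 341/(k−1).
Need P(X < 1910) = 0.95 with θ tied to k this way. Start at k = 2, θ = 341: P(X<1910) ≈ 0.976.
Too high — lower k to spread out. Iterating converges to k ≈ 1.78.
Then θ = 341/(1.78−1) ≈ 435.

k ≈ 1.78, θ ≈ 435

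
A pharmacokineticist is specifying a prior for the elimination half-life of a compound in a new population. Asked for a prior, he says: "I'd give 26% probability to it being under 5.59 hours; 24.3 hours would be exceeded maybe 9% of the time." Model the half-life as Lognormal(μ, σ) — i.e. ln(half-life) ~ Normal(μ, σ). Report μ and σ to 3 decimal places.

If T ~ Lognormal(μ,σ) then ln T ~ Normal(μ,σ), so the p-quantile of ln T is μ + z_p·σ.
ln(5.59) = 1.721 and ln(24.3) = 3.19; z_{0.26} = -0.6433, z_{0.91} = 1.341.
σ = (3.19 − 1.721)/(1.341 − (-0.6433)) = 0.741.
μ = 1.721 − (-0.6433)·0.741 = 2.197.

μ ≈ 2.197, σ ≈ 0.741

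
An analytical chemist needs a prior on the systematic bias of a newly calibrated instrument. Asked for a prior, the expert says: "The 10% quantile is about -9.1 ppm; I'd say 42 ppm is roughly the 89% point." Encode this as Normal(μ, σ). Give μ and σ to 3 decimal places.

The p-quantile of Normal(μ,σ) is μ + z_p·σ, with z_{0.1} = -1.282 and z_{0.89} = 1.227.
Eliminate σ: μ = (z₂·x₁ − z₁·x₂)/(z₂ − z₁) = (1.227·-9.1 − (-1.282)·42)/2.508 = 17.011.
Then σ = (x₂ − x₁)/(z₂ − z₁) = (42 − -9.1)/2.508 = 20.374.

μ = 17.011, σ = 20.374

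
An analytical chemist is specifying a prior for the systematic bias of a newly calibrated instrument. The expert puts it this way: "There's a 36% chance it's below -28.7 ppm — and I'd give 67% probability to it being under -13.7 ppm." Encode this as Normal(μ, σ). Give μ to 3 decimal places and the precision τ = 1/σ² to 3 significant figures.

For Normal(μ,σ), the p-quantile is μ + z_p·σ. Here z_{0.36} = -0.3585, z_{0.67} = 0.4399.
So -28.7 = μ − 0.3585σ and -13.7 = μ + 0.4399σ.
Subtracting: σ = (-13.7 − -28.7)/(0.4399 − (-0.3585)) = 18.788.
Then μ = -28.7 − (-0.3585)·18.788 = -21.965.
Precision τ = 1/σ² = 1/18.79² = 0.00283.

μ = -21.965, τ = 0.00283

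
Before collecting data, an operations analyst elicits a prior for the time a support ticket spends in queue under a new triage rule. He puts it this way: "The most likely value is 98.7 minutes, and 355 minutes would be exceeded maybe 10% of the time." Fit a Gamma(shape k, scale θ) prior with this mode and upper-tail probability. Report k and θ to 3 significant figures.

k ≈ 2.14, θ ≈ 86.7

Gamma(k,θ) with k>1 has mode (k−1)θ, so θ = 98.7/(k−1).
Need P(X < 355) = 0.9 with θ tied to k this way. Start at k = 2, θ = 98.7: P(X<355) ≈ 0.874.
Too low — raise k to concentrate. Iterating converges to k ≈ 2.14.
Then θ = 98.7/(2.14−1) ≈ 86.7.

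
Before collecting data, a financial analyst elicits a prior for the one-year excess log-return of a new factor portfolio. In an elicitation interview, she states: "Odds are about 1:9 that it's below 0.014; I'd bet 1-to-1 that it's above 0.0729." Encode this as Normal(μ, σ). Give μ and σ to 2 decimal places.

μ = 0.07, σ = 0.05

The p-quantile of Normal(μ,σ) is μ + z_p·σ, with z_{0.1} = -1.282 and z_{0.5} = 0.
Eliminate σ: μ = (z₂·x₁ − z₁·x₂)/(z₂ − z₁) = (0·0.014 − (-1.282)·0.0729)/1.282 = 0.07.
Then σ = (x₂ − x₁)/(z₂ − z₁) = (0.0729 − 0.014)/1.282 = 0.05.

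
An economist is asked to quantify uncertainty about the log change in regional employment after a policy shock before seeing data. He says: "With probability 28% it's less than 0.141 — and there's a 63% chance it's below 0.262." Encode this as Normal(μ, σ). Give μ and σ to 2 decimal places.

μ = 0.22, σ = 0.13

The p-quantile of Normal(μ,σ) is μ + z_p·σ, with z_{0.28} = -0.5828 and z_{0.63} = 0.3319.
Eliminate σ: μ = (z₂·x₁ − z₁·x₂)/(z₂ − z₁) = (0.3319·0.141 − (-0.5828)·0.262)/0.9147 = 0.22.
Then σ = (x₂ − x₁)/(z₂ − z₁) = (0.262 − 0.141)/0.9147 = 0.13.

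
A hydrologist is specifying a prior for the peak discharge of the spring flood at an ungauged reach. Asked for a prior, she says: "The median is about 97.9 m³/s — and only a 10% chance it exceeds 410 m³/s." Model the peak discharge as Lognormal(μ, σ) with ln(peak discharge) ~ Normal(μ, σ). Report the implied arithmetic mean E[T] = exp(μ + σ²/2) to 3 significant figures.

If T ~ Lognormal(μ,σ) then ln T ~ Normal(μ,σ), so the p-quantile of ln T is μ + z_p·σ.
ln(97.9) = 4.584 and ln(410) = 6.016; z_{0.5} = 0, z_{0.9} = 1.282.
σ = (6.016 − 4.584)/(1.282 − (0)) = 1.118.
μ = 4.584 − (0)·1.118 = 4.584.
E[T] = exp(μ + σ²/2) = exp(4.584 + 0.6245) = 183 m³/s.

E[T] ≈ 183 m³/s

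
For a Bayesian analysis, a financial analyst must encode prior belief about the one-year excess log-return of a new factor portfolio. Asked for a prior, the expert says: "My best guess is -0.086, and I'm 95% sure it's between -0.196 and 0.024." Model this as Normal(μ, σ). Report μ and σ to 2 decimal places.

μ = -0.09, σ = 0.06

A symmetric 95% interval runs μ ± z·σ with z = 1.96.
Half-width = 0.11, so σ = 0.11/1.96 = 0.06.
μ is the stated best guess, -0.09.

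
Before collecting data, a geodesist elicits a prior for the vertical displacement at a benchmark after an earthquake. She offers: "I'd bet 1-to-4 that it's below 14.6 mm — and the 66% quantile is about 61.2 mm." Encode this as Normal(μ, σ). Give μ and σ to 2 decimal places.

The p-quantile of Normal(μ,σ) is μ + z_p·σ, with z_{0.2} = -0.8416 and z_{0.66} = 0.4125.
Eliminate σ: μ = (z₂·x₁ − z₁·x₂)/(z₂ − z₁) = (0.4125·14.6 − (-0.8416)·61.2)/1.254 = 45.87.
Then σ = (x₂ − x₁)/(z₂ − z₁) = (61.2 − 14.6)/1.254 = 37.16.

μ = 45.87, σ = 37.16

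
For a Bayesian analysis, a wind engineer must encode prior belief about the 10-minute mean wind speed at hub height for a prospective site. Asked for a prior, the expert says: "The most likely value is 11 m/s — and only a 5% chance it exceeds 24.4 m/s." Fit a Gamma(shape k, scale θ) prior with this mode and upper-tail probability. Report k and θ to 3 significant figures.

Gamma(k,θ) with k>1 has mode (k−1)θ, so θ = 11/(k−1).
Need P(X < 24.4) = 0.95 with θ tied to k this way. Start at k = 2, θ = 11: P(X<24.4) ≈ 0.650.
Too low — raise k to concentrate. Iterating converges to k ≈ 5.33.
Then θ = 11/(5.33−1) ≈ 2.54.

k ≈ 5.33, θ ≈ 2.54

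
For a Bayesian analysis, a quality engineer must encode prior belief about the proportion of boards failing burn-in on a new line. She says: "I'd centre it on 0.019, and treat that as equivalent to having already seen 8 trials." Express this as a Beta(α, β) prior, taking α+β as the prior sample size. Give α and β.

α = 0.152, β = 7.848

Under the effective-sample-size interpretation, Beta(α, β) has prior mean α/(α+β) and prior sample size α+β.
So α+β = 8 and α/(α+β) = 0.019, giving α = 0.019·8 = 0.152 and β = 8 − 0.152 = 7.848.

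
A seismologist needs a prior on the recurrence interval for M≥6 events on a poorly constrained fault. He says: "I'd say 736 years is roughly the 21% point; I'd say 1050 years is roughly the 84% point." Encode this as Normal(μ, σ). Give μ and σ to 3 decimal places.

μ = 876.607, σ = 174.359

The p-quantile of Normal(μ,σ) is μ + z_p·σ, with z_{0.21} = -0.8064 and z_{0.84} = 0.9945.
Eliminate σ: μ = (z₂·x₁ − z₁·x₂)/(z₂ − z₁) = (0.9945·736 − (-0.8064)·1050)/1.801 = 876.607.
Then σ = (x₂ − x₁)/(z₂ − z₁) = (1050 − 736)/1.801 = 174.359.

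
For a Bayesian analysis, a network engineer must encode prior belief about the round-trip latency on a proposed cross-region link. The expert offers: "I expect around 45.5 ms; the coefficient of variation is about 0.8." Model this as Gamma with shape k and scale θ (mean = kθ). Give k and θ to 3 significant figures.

k ≈ 1.56, θ ≈ 29.1

For Gamma(k, scale θ): mean = kθ, variance = kθ², so CV = 1/√k.
CV = 0.8, hence k = 1/CV² = 1.56.
Then θ = mean/k = 45.5/1.56 = 29.1.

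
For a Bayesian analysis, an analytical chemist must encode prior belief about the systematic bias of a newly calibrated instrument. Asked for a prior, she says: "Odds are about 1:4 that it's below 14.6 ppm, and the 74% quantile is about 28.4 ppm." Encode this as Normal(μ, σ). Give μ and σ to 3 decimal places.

For Normal(μ,σ), the p-quantile is μ + z_p·σ. Here z_{0.2} = -0.8416, z_{0.74} = 0.6433.
So 14.6 = μ − 0.8416σ and 28.4 = μ + 0.6433σ.
Subtracting: σ = (28.4 − 14.6)/(0.6433 − (-0.8416)) = 9.293.
Then μ = 14.6 − (-0.8416)·9.293 = 22.421.

μ = 22.421, σ = 9.293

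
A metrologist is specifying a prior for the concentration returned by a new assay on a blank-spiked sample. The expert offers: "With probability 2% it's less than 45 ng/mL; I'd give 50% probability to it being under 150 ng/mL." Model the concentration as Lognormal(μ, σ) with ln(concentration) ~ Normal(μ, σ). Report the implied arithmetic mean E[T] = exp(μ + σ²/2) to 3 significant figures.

E[T] ≈ 178 ng/mL

If T ~ Lognormal(μ,σ) then ln T ~ Normal(μ,σ), so the p-quantile of ln T is μ + z_p·σ.
ln(45) = 3.807 and ln(150) = 5.011; z_{0.02} = -2.054, z_{0.5} = 0.
σ = (5.011 − 3.807)/(0 − (-2.054)) = 0.586.
μ = 3.807 − (-2.054)·0.586 = 5.011.
E[T] = exp(μ + σ²/2) = exp(5.011 + 0.1718) = 178 ng/mL.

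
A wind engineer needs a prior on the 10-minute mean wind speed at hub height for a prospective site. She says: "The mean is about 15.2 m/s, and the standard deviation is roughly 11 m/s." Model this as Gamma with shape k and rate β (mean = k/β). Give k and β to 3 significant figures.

For Gamma(k, rate β): mean = k/β, variance = k/β², so CV = 1/√k.
CV = SD/mean = 11/15.2 = 0.7237, hence k = 1/CV² = 1.91.
Then β = k/mean = 1.91/15.2 = 0.126.

k ≈ 1.91, β ≈ 0.126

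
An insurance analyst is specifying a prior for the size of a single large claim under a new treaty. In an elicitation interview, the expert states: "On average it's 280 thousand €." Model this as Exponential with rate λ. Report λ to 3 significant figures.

Exponential mean = 1/λ, so λ = 1/280.0 = 0.00357.

λ ≈ 0.00357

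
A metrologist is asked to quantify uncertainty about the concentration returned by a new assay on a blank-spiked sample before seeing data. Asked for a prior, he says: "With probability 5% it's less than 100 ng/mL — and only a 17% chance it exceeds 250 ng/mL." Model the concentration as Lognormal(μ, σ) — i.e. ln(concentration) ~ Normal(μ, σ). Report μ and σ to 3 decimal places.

If T ~ Lognormal(μ,σ) then ln T ~ Normal(μ,σ), so the p-quantile of ln T is μ + z_p·σ.
ln(100) = 4.605 and ln(250) = 5.521; z_{0.05} = -1.645, z_{0.83} = 0.9542.
σ = (5.521 − 4.605)/(0.9542 − (-1.645)) = 0.353.
μ = 4.605 − (-1.645)·0.353 = 5.185.

μ ≈ 5.185, σ ≈ 0.353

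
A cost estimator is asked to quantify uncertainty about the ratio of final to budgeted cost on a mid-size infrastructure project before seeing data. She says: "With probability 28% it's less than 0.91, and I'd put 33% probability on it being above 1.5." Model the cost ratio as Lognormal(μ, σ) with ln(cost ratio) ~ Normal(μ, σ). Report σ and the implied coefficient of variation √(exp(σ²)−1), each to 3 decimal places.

σ ≈ 0.489, CV ≈ 0.519

If T ~ Lognormal(μ,σ) then ln T ~ Normal(μ,σ), so the p-quantile of ln T is μ + z_p·σ.
ln(0.91) = -0.09431 and ln(1.5) = 0.4055; z_{0.28} = -0.5828, z_{0.67} = 0.4399.
σ = (0.4055 − -0.09431)/(0.4399 − (-0.5828)) = 0.489.
μ = -0.09431 − (-0.5828)·0.489 = 0.190.
CV = √(exp(σ²)−1) = √(exp(0.2388)−1) = 0.519.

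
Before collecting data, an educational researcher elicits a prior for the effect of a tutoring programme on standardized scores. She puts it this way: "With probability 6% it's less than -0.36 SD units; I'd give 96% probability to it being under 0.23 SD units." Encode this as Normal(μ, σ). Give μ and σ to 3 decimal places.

μ = -0.082, σ = 0.178

For Normal(μ,σ), the p-quantile is μ + z_p·σ. Here z_{0.06} = -1.555, z_{0.96} = 1.751.
So -0.36 = μ − 1.555σ and 0.23 = μ + 1.751σ.
Subtracting: σ = (0.23 − -0.36)/(1.751 − (-1.555)) = 0.178.
Then μ = -0.36 − (-1.555)·0.178 = -0.082.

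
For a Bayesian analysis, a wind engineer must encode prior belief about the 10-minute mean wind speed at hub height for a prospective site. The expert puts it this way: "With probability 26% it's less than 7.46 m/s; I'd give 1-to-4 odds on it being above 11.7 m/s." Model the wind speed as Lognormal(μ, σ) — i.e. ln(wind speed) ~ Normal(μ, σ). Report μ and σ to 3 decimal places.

μ ≈ 2.205, σ ≈ 0.303

If T ~ Lognormal(μ,σ) then ln T ~ Normal(μ,σ), so the p-quantile of ln T is μ + z_p·σ.
ln(7.46) = 2.01 and ln(11.7) = 2.46; z_{0.26} = -0.6433, z_{0.8} = 0.8416.
σ = (2.46 − 2.01)/(0.8416 − (-0.6433)) = 0.303.
μ = 2.01 − (-0.6433)·0.303 = 2.205.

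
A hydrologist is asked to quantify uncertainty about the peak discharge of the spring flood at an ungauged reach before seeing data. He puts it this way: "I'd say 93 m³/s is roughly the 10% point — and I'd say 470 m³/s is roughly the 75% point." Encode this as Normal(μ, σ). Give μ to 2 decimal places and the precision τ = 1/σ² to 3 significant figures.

For Normal(μ,σ), the p-quantile is μ + z_p·σ. Here z_{0.1} = -1.282, z_{0.75} = 0.6745.
So 93 = μ − 1.282σ and 470 = μ + 0.6745σ.
Subtracting: σ = (470 − 93)/(0.6745 − (-1.282)) = 192.74.
Then μ = 93 − (-1.282)·192.74 = 340.00.
Precision τ = 1/σ² = 1/192.7² = 2.69e-05.

μ = 340.00, τ = 2.69e-05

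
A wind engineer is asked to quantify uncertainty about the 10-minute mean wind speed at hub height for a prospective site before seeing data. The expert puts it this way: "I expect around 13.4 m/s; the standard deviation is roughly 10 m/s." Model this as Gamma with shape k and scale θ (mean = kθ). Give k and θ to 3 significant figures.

k ≈ 1.8, θ ≈ 7.46

For Gamma(k, scale θ): mean = kθ, variance = kθ², so CV = 1/√k.
CV = SD/mean = 10/13.4 = 0.7463, hence k = 1/CV² = 1.8.
Then θ = mean/k = 13.4/1.8 = 7.46.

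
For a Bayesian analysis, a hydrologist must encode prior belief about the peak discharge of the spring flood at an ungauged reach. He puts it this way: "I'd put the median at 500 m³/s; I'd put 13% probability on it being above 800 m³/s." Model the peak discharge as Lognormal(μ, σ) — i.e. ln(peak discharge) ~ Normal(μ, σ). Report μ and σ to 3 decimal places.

μ ≈ 6.215, σ ≈ 0.417

If T ~ Lognormal(μ,σ) then ln T ~ Normal(μ,σ), so the p-quantile of ln T is μ + z_p·σ.
ln(500) = 6.215 and ln(800) = 6.685; z_{0.5} = 0, z_{0.87} = 1.126.
σ = (6.685 − 6.215)/(1.126 − (0)) = 0.417.
μ = 6.215 − (0)·0.417 = 6.215.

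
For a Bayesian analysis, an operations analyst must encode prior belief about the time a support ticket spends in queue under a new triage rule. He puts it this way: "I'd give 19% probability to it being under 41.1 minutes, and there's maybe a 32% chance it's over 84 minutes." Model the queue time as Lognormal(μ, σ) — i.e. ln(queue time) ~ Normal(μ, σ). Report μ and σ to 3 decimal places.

If T ~ Lognormal(μ,σ) then ln T ~ Normal(μ,σ), so the p-quantile of ln T is μ + z_p·σ.
ln(41.1) = 3.716 and ln(84) = 4.431; z_{0.19} = -0.8779, z_{0.68} = 0.4677.
σ = (4.431 − 3.716)/(0.4677 − (-0.8779)) = 0.531.
μ = 3.716 − (-0.8779)·0.531 = 4.182.

μ ≈ 4.182, σ ≈ 0.531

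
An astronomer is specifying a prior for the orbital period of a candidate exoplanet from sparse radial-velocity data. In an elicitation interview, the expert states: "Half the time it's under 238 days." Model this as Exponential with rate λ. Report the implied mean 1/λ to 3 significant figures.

Exponential median = ln 2 / λ, so λ = ln 2 / 238.0 = 0.00291.
Mean = 1/λ = 343 days.

mean ≈ 343 days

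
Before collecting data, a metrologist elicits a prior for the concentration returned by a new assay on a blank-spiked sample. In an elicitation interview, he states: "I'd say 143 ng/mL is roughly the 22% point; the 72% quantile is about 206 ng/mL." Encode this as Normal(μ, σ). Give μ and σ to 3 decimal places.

For Normal(μ,σ), the p-quantile is μ + z_p·σ. Here z_{0.22} = -0.7722, z_{0.72} = 0.5828.
So 143 = μ − 0.7722σ and 206 = μ + 0.5828σ.
Subtracting: σ = (206 − 143)/(0.5828 − (-0.7722)) = 46.493.
Then μ = 143 − (-0.7722)·46.493 = 178.902.

μ = 178.902, σ = 46.493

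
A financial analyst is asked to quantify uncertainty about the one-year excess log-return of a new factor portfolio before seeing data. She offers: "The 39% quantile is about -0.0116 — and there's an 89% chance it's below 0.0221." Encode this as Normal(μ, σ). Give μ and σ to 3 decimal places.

μ = -0.005, σ = 0.022

For Normal(μ,σ), the p-quantile is μ + z_p·σ. Here z_{0.39} = -0.2793, z_{0.89} = 1.227.
So -0.0116 = μ − 0.2793σ and 0.0221 = μ + 1.227σ.
Subtracting: σ = (0.0221 − -0.0116)/(1.227 − (-0.2793)) = 0.022.
Then μ = -0.0116 − (-0.2793)·0.022 = -0.005.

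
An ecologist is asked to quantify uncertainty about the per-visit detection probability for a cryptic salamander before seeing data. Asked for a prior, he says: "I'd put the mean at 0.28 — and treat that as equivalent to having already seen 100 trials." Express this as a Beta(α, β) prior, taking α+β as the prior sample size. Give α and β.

α = 28, β = 72

Under the effective-sample-size interpretation, Beta(α, β) has prior mean α/(α+β) and prior sample size α+β.
So α+β = 100 and α/(α+β) = 0.28, giving α = 0.28·100 = 28 and β = 100 − 28 = 72.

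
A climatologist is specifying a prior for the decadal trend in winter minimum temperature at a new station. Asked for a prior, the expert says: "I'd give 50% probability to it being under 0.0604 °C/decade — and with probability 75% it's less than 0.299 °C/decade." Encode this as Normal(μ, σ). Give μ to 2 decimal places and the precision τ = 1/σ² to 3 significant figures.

The p-quantile of Normal(μ,σ) is μ + z_p·σ, with z_{0.5} = 0 and z_{0.75} = 0.6745.
Eliminate σ: μ = (z₂·x₁ − z₁·x₂)/(z₂ − z₁) = (0.6745·0.0604 − (0)·0.299)/0.6745 = 0.06.
Then σ = (x₂ − x₁)/(z₂ − z₁) = (0.299 − 0.0604)/0.6745 = 0.35.
Precision τ = 1/σ² = 1/0.3537² = 7.99.

μ = 0.06, τ = 7.99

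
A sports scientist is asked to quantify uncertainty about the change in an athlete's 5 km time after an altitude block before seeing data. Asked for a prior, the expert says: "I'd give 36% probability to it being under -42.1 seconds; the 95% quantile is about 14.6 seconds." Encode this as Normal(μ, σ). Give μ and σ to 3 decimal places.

μ = -31.954, σ = 28.303

For Normal(μ,σ), the p-quantile is μ + z_p·σ. Here z_{0.36} = -0.3585, z_{0.95} = 1.645.
So -42.1 = μ − 0.3585σ and 14.6 = μ + 1.645σ.
Subtracting: σ = (14.6 − -42.1)/(1.645 − (-0.3585)) = 28.303.
Then μ = -42.1 − (-0.3585)·28.303 = -31.954.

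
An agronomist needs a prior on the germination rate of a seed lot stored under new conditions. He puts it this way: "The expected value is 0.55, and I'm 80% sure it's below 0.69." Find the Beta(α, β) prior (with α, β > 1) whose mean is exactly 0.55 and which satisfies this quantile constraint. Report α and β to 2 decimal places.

α ≈ 5.04, β ≈ 4.13

With mean 0.55 fixed, write α = 0.55s, β = 0.45s where s = α+β.
Need P(θ < 0.69) = 0.8 under Beta(0.55s, 0.45s). Normal approximation: (q−m)/√(m(1−m)/s) ≈ z_{0.8} = 0.842, so s ≈ 0.55·0.45·(0.842)²/(0.69−0.55)² = 8.9.
At s = 8.9: P(θ<0.69) ≈ 0.797. Adjusting to match 0.8 gives s ≈ 9.17.
So α = 0.55·9.17 ≈ 5.04, β = 0.45·9.17 ≈ 4.13.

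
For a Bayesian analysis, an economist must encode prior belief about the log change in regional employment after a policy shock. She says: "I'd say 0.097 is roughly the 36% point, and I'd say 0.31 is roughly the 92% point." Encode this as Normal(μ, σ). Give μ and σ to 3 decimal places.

For Normal(μ,σ), the p-quantile is μ + z_p·σ. Here z_{0.36} = -0.3585, z_{0.92} = 1.405.
So 0.097 = μ − 0.3585σ and 0.31 = μ + 1.405σ.
Subtracting: σ = (0.31 − 0.097)/(1.405 − (-0.3585)) = 0.121.
Then μ = 0.097 − (-0.3585)·0.121 = 0.140.

μ = 0.140, σ = 0.121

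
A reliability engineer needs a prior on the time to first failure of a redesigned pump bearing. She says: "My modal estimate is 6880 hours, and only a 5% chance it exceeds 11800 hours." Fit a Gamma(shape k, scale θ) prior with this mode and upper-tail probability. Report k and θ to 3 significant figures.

k ≈ 10.6, θ ≈ 717

Gamma(k,θ) with k>1 has mode (k−1)θ, so θ = 6880/(k−1).
Need P(X < 11800) = 0.95 with θ tied to k this way. Start at k = 2, θ = 6880: P(X<11800) ≈ 0.511.
Too low — raise k to concentrate. Iterating converges to k ≈ 10.6.
Then θ = 6880/(10.6−1) ≈ 717.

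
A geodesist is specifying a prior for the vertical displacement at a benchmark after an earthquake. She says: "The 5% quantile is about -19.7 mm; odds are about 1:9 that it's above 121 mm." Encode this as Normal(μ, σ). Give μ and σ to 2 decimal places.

μ = 59.38, σ = 48.08

For Normal(μ,σ), the p-quantile is μ + z_p·σ. Here z_{0.05} = -1.645, z_{0.9} = 1.282.
So -19.7 = μ − 1.645σ and 121 = μ + 1.282σ.
Subtracting: σ = (121 − -19.7)/(1.282 − (-1.645)) = 48.08.
Then μ = -19.7 − (-1.645)·48.08 = 59.38.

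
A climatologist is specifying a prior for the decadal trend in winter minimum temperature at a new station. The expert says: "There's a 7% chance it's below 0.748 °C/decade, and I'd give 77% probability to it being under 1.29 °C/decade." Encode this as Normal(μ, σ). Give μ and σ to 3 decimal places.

μ = 1.109, σ = 0.245

The p-quantile of Normal(μ,σ) is μ + z_p·σ, with z_{0.07} = -1.476 and z_{0.77} = 0.7388.
Eliminate σ: μ = (z₂·x₁ − z₁·x₂)/(z₂ − z₁) = (0.7388·0.748 − (-1.476)·1.29)/2.215 = 1.109.
Then σ = (x₂ − x₁)/(z₂ − z₁) = (1.29 − 0.748)/2.215 = 0.245.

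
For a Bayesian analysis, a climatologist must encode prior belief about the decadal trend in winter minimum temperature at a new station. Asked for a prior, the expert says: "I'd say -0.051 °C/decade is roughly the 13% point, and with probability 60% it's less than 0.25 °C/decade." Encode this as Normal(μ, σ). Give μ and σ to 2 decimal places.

For Normal(μ,σ), the p-quantile is μ + z_p·σ. Here z_{0.13} = -1.126, z_{0.6} = 0.2533.
So -0.051 = μ − 1.126σ and 0.25 = μ + 0.2533σ.
Subtracting: σ = (0.25 − -0.051)/(0.2533 − (-1.126)) = 0.22.
Then μ = -0.051 − (-1.126)·0.22 = 0.19.

μ = 0.19, σ = 0.22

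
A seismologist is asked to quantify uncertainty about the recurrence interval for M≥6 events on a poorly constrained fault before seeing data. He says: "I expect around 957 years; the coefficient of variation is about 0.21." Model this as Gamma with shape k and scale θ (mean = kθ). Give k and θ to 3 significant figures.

k ≈ 22.7, θ ≈ 42.2

For Gamma(k, scale θ): mean = kθ, variance = kθ², so CV = 1/√k.
CV = 0.21, hence k = 1/CV² = 22.7.
Then θ = mean/k = 957/22.7 = 42.2.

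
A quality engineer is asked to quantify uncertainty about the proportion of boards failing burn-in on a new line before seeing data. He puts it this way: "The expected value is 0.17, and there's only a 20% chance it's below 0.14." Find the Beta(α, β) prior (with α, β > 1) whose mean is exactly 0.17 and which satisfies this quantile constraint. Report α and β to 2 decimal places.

With mean 0.17 fixed, write α = 0.17s, β = 0.83s where s = α+β.
Need P(θ < 0.14) = 0.2 under Beta(0.17s, 0.83s). Normal approximation: (q−m)/√(m(1−m)/s) ≈ z_{0.2} = -0.842, so s ≈ 0.17·0.83·(-0.842)²/(0.14−0.17)² = 111.0.
At s = 111.0: P(θ<0.14) ≈ 0.204. Adjusting to match 0.2 gives s ≈ 114.31.
So α = 0.17·114.31 ≈ 19.43, β = 0.83·114.31 ≈ 94.88.

α ≈ 19.43, β ≈ 94.88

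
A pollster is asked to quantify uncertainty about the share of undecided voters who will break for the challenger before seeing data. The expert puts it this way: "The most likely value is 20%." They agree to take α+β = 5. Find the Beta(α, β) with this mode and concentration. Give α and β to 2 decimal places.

For α,β > 1 the Beta mode is (α−1)/(α+β−2). With α+β = 5, the mode is (α−1)/3.
Set (α−1)/3 = 0.2 → α = 1 + 0.2·3 = 1.60.
β = 5 − α = 3.40.

α = 1.60, β = 3.40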